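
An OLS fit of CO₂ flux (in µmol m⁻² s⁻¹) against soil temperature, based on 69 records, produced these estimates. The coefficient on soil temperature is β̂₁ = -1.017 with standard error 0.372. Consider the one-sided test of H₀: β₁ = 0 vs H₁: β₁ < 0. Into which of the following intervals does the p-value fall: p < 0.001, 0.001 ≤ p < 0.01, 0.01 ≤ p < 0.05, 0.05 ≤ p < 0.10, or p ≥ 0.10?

t = -1.017 / 0.372 = -2.734.
df = n − 2 = 69 − 2 = 67.
One-sided p = P(T_{67} < t) ≈ 0.0040.
So 0.001 ≤ p < 0.01.

0.001 ≤ p < 0.01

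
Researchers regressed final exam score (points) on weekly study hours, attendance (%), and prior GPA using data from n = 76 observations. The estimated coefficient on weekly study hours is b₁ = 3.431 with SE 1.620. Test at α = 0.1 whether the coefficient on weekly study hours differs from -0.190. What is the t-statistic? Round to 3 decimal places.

H₀: β₁ = -0.190 vs H₁: β₁ ≠ -0.190.
t = (b₁ − β₁⁰)/SE = (3.431 − (-0.190)) / 1.620 = 2.235.
df = n − k − 1 = 76 − 3 − 1 = 72.
Two-sided p ≈ 0.0285, which is < 0.1, so reject H₀.
There is evidence that the true slope on weekly study hours differs from -0.190 points per unit, holding the other predictors fixed.

t = 2.235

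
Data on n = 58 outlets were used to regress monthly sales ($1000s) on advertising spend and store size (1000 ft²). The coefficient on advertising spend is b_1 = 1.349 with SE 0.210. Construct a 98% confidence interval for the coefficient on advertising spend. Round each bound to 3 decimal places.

df = n − k − 1 = 58 − 2 − 1 = 55.
t* = t_{0.01, 55} = 2.396081.
Margin = t* × SE = 2.396081 × 0.210 = 0.50318.
CI: 1.349 ± 0.50318 → (0.846, 1.852).
With 98% confidence, each one-unit increase in advertising spend is associated with a change of between 0.846 and 1.852 $1000s in monthly sales, holding the other predictors fixed.

(0.846, 1.852)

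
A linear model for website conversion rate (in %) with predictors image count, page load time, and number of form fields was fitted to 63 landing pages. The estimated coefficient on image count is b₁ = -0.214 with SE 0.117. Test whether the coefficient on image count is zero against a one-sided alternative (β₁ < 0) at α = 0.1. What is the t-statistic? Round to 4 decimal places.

t = -1.8291

H₀: β₁ = 0 vs H₁: β₁ < 0.
t = (b₁ − β₁⁰)/SE = -0.214 / 0.117 = -1.8291.
df = n − k − 1 = 63 − 3 − 1 = 59.
One-sided p ≈ 0.0362, which is < 0.1, so reject H₀.
There is evidence that the true slope on image count is negative, holding the other predictors fixed.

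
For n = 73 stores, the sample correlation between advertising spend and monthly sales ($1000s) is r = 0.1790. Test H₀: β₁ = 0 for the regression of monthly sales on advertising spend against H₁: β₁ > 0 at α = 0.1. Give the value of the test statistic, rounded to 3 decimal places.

t = 1.533

t = r·√(n − 2)/√(1 − r²) = 0.1790·√71/√0.967959 = 1.533.
df = n − 2 = 71.
One-sided p ≈ 0.0649, which is < 0.1, so reject H₀.
There is evidence of a linear association between advertising spend and monthly sales.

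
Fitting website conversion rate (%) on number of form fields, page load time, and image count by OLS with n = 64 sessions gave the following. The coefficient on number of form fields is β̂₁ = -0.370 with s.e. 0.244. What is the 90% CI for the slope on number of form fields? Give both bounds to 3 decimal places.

df = n − k − 1 = 64 − 3 − 1 = 60.
t* = t_{0.05, 60} = 1.670649.
Margin = t* × SE = 1.670649 × 0.244 = 0.40764.
CI: -0.370 ± 0.40764 → (-0.778, 0.038).
With 90% confidence, each one-unit increase in number of form fields is associated with a change of between -0.778 and 0.038 % in website conversion rate, holding the other predictors fixed.

(-0.778, 0.038)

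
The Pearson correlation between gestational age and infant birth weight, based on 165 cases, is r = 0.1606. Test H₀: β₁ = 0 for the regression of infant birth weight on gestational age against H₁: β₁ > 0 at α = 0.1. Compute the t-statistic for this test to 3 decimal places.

t = 2.077

t = r·√(n − 2)/√(1 − r²) = 0.1606·√163/√0.974208 = 2.077.
df = n − 2 = 163.
One-sided p ≈ 0.0197, which is < 0.1, so reject H₀.
There is evidence of a linear association between gestational age and infant birth weight.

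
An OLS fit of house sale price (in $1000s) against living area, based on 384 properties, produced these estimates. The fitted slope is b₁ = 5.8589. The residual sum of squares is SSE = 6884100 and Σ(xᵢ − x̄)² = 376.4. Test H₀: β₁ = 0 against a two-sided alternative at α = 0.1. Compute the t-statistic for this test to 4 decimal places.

MSE = SSE/(n − 2) = 6884100/382 = 18021.2.
SE(b₁) = √(MSE/Sₓₓ) = √(18021.2/376.4) = 6.91938.
t = 5.8589 / 6.91938 = 0.8467.
df = n − 2 = 382.
Two-sided p ≈ 0.3977, which is ≥ 0.1, so fail to reject H₀.
The data do not give significant evidence of an association between living area and house sale price.

t = 0.8467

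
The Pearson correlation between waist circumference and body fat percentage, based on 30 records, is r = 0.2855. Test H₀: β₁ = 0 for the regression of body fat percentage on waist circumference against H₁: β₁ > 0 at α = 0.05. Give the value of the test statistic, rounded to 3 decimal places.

t = r·√(n − 2)/√(1 − r²) = 0.2855·√28/√0.91849 = 1.576.
df = n − 2 = 28.
One-sided p ≈ 0.0631, which is ≥ 0.05, so fail to reject H₀.
The data do not give significant evidence of a linear association between waist circumference and body fat percentage.

t = 1.576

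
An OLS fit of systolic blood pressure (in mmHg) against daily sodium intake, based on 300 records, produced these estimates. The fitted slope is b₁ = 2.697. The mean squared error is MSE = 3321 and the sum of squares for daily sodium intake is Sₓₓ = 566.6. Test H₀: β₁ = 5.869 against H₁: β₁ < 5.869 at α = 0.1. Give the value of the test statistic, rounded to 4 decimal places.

t = -1.3102

SE(b₁) = √(MSE/Sₓₓ) = √(3321/566.6) = 2.42101.
t = (2.697 − 5.869) / 2.42101 = -1.3102.
df = n − 2 = 298.
One-sided p ≈ 0.0956, which is < 0.1, so reject H₀.
There is evidence that the true slope on daily sodium intake is below 5.869 mmHg per unit.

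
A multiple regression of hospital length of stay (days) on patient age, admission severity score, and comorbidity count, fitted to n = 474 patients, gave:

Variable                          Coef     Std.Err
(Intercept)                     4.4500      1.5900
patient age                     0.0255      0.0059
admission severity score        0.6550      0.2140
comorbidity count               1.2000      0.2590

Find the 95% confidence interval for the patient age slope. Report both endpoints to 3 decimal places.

Read off: b = 0.0255, SE = 0.0059 for patient age.
df = n − k − 1 = 474 − 3 − 1 = 470.
t* = t_{0.025, 470} = 1.965024.
Margin = t* × SE = 1.965024 × 0.0059 = 0.01159.
CI: 0.0255 ± 0.01159 → (0.014, 0.037).

(0.014, 0.037)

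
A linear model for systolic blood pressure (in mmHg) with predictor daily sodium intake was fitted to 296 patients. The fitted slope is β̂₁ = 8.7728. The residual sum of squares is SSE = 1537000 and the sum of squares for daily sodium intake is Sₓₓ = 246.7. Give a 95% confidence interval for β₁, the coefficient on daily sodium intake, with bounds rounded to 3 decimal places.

MSE = SSE/(n − 2) = 1537000/294 = 5227.89.
SE(β̂₁) = √(MSE/Sₓₓ) = √(5227.89/246.7) = 4.6034.
df = n − 2 = 294.
t* = t_{0.025, 294} = 1.968066.
Margin = t* × SE = 1.968066 × 4.6034 = 9.05979.
CI: 8.7728 ± 9.05979 → (-0.287, 17.833).
With 95% confidence, each one-unit increase in daily sodium intake is associated with a change of between -0.287 and 17.833 mmHg in systolic blood pressure.

(-0.287, 17.833)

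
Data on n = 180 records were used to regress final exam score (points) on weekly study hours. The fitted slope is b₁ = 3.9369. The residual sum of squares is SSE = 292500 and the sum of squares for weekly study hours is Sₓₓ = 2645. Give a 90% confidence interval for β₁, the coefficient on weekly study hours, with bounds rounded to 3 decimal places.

(2.634, 5.240)

MSE = SSE/(n − 2) = 292500/178 = 1643.26.
SE(b₁) = √(MSE/Sₓₓ) = √(1643.26/2645) = 0.788207.
df = n − 2 = 178.
t* = t_{0.05, 178} = 1.653459.
Margin = t* × SE = 1.653459 × 0.788207 = 1.30327.
CI: 3.9369 ± 1.30327 → (2.634, 5.240).
With 90% confidence, each one-unit increase in weekly study hours is associated with a change of between 2.634 and 5.240 points in final exam score.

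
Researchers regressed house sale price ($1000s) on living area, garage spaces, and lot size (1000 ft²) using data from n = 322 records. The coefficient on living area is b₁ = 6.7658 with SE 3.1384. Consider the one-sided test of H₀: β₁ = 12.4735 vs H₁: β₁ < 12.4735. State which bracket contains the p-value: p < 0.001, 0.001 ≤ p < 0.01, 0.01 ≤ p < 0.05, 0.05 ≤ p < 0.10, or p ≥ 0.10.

0.01 ≤ p < 0.05

t = (6.7658 − 12.4735) / 3.1384 = -1.819.
df = n − k − 1 = 322 − 3 − 1 = 318.
One-sided p = P(T_{318} < t) ≈ 0.0350.
So 0.01 ≤ p < 0.05.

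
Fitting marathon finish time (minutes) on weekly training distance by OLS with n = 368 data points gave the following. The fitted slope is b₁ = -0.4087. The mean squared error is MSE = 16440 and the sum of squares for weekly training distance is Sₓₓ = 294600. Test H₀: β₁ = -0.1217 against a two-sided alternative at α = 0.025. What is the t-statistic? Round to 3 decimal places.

SE(b₁) = √(MSE/Sₓₓ) = √(16440/294600) = 0.23623.
t = (-0.4087 − (-0.1217)) / 0.23623 = -1.215.
df = n − 2 = 366.
Two-sided p ≈ 0.2252, which is ≥ 0.025, so fail to reject H₀.
The data are consistent with a true slope of -0.1217 minutes per unit of weekly training distance.

t = -1.215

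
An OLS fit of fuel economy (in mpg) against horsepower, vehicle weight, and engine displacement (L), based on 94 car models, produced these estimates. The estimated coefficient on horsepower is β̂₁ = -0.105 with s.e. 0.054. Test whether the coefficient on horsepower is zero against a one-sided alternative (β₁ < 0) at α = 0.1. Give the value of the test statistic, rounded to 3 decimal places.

t = -1.944

H₀: β₁ = 0 vs H₁: β₁ < 0.
t = (β̂₁ − β₁⁰)/SE = -0.105 / 0.054 = -1.944.
df = n − k − 1 = 94 − 3 − 1 = 90.
One-sided p ≈ 0.0275, which is < 0.1, so reject H₀.
There is evidence that the true slope on horsepower is negative, holding the other predictors fixed.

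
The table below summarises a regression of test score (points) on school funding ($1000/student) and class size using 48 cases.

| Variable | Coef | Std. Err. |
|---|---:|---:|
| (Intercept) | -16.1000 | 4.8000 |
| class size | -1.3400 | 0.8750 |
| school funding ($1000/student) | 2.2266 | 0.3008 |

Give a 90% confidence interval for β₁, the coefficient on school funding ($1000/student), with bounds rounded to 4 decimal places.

Read off: b = 2.2266, SE = 0.3008 for school funding ($1000/student).
df = n − k − 1 = 48 − 2 − 1 = 45.
t* = t_{0.05, 45} = 1.679427.
Margin = t* × SE = 1.679427 × 0.3008 = 0.505172.
CI: 2.2266 ± 0.505172 → (1.7214, 2.7318).

(1.7214, 2.7318)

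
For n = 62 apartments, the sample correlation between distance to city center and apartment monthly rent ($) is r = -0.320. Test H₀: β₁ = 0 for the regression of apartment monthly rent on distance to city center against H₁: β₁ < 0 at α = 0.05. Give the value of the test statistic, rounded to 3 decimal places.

t = -2.616

t = r·√(n − 2)/√(1 − r²) = -0.320·√60/√0.8976 = -2.616.
df = n − 2 = 60.
One-sided p ≈ 0.0056, which is < 0.05, so reject H₀.
There is evidence of a linear association between distance to city center and apartment monthly rent.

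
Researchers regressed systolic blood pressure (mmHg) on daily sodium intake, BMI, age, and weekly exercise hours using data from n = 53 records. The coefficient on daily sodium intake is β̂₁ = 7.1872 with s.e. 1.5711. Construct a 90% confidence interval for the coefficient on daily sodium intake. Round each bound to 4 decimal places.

(4.5521, 9.8223)

df = n − k − 1 = 53 − 4 − 1 = 48.
t* = t_{0.05, 48} = 1.677224.
Margin = t* × SE = 1.677224 × 1.5711 = 2.635087.
CI: 7.1872 ± 2.635087 → (4.5521, 9.8223).
With 90% confidence, each one-unit increase in daily sodium intake is associated with a change of between 4.5521 and 9.8223 mmHg in systolic blood pressure, holding the other predictors fixed.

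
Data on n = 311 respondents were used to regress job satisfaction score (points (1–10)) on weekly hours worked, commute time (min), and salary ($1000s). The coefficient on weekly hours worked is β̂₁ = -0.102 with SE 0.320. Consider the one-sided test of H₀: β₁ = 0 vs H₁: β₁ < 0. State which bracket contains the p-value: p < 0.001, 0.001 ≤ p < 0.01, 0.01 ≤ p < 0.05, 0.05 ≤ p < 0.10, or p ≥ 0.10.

t = -0.102 / 0.320 = -0.319.
df = n − k − 1 = 311 − 3 − 1 = 307.
One-sided p = P(T_{307} < t) ≈ 0.3751.
So p ≥ 0.10.

p ≥ 0.10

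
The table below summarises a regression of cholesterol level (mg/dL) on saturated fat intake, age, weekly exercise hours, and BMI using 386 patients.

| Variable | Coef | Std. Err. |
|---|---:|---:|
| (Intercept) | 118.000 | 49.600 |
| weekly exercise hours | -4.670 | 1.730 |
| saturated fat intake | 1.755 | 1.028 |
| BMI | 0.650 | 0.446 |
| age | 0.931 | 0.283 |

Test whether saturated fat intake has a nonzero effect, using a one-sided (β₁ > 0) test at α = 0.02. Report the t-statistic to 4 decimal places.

t = 1.7072

Read off: b = 1.755, SE = 1.028 for saturated fat intake.
H₀: β₁ = 0 vs H₁: β₁ > 0.
t = 1.755 / 1.028 = 1.7072.
df = n − k − 1 = 386 − 4 − 1 = 381.
One-sided p ≈ 0.0443, which is ≥ 0.02, so fail to reject H₀.
The data do not give significant evidence that the true slope on saturated fat intake is positive, holding the other predictors fixed.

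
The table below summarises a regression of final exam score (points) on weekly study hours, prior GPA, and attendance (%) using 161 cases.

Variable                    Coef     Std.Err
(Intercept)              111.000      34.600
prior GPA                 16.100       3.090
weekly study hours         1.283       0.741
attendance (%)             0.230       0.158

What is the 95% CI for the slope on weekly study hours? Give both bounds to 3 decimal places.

Read off: b = 1.283, SE = 0.741 for weekly study hours.
df = n − k − 1 = 161 − 3 − 1 = 157.
t* = t_{0.025, 157} = 1.975189.
Margin = t* × SE = 1.975189 × 0.741 = 1.46362.
CI: 1.283 ± 1.46362 → (-0.181, 2.747).

(-0.181, 2.747)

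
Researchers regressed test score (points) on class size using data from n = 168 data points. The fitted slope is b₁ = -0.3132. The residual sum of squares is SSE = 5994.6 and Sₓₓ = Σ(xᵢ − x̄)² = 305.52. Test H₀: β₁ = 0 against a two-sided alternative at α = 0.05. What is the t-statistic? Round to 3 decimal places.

t = -0.911

MSE = SSE/(n − 2) = 5994.6/166 = 36.112.
SE(b₁) = √(MSE/Sₓₓ) = √(36.112/305.52) = 0.3438.
t = -0.3132 / 0.3438 = -0.911.
df = n − 2 = 166.
Two-sided p ≈ 0.3636, which is ≥ 0.05, so fail to reject H₀.
The data do not give significant evidence of an association between class size and test score.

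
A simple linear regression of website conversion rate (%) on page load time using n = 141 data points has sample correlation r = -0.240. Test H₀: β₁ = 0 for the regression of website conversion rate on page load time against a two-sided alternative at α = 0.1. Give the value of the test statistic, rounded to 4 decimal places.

t = r·√(n − 2)/√(1 − r²) = -0.240·√139/√0.9424 = -2.9147.
df = n − 2 = 139.
Two-sided p ≈ 0.0042, which is < 0.1, so reject H₀.
There is evidence of a linear association between page load time and website conversion rate.

t = -2.9147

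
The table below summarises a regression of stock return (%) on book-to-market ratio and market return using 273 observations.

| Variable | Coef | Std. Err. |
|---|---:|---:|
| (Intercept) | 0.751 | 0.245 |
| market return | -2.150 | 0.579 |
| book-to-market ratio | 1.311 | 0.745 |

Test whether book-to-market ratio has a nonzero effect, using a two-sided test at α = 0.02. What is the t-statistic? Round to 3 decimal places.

Read off: b = 1.311, SE = 0.745 for book-to-market ratio.
H₀: β₁ = 0 vs H₁: β₁ ≠ 0.
t = 1.311 / 0.745 = 1.760.
df = n − k − 1 = 273 − 2 − 1 = 270.
Two-sided p ≈ 0.0796, which is ≥ 0.02, so fail to reject H₀.
The data do not give significant evidence of an association between book-to-market ratio and stock return, after adjusting for the other predictors.

t = 1.760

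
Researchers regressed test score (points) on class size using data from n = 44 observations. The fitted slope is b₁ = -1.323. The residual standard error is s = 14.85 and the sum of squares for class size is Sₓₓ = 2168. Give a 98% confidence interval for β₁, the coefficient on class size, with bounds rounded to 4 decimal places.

(-2.0943, -0.5517)

SE(b₁) = s/√Sₓₓ = 14.85/√2168 = 0.318931.
df = n − 2 = 42.
t* = t_{0.01, 42} = 2.41847.
Margin = t* × SE = 2.41847 × 0.318931 = 0.771325.
CI: -1.323 ± 0.771325 → (-2.0943, -0.5517).
With 98% confidence, each one-unit increase in class size is associated with a change of between -2.0943 and -0.5517 points in test score.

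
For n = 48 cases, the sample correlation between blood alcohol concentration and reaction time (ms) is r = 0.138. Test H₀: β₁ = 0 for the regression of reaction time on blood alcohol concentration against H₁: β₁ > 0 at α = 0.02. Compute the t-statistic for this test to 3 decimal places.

t = 0.945

t = r·√(n − 2)/√(1 − r²) = 0.138·√46/√0.980956 = 0.945.
df = n − 2 = 46.
One-sided p ≈ 0.1748, which is ≥ 0.02, so fail to reject H₀.
The data do not give significant evidence of a linear association between blood alcohol concentration and reaction time.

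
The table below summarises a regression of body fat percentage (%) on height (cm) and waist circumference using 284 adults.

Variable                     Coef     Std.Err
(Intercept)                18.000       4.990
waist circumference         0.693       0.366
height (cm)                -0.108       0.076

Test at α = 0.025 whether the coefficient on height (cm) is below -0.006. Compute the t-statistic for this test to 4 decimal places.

t = -1.3421

Read off: b = -0.108, SE = 0.076 for height (cm).
H₀: β₁ = -0.006 vs H₁: β₁ < -0.006.
t = (-0.108 − (-0.006)) / 0.076 = -1.3421.
df = n − k − 1 = 284 − 2 − 1 = 281.
One-sided p ≈ 0.0903, which is ≥ 0.025, so fail to reject H₀.
The data do not give significant evidence that the true slope on height (cm) is below -0.006 % per unit, holding the other predictors fixed.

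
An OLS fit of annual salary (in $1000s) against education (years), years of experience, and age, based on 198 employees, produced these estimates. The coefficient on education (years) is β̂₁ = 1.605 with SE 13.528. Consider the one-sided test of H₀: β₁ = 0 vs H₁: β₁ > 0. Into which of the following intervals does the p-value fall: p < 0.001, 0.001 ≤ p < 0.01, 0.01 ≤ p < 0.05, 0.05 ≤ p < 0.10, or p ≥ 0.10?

p ≥ 0.10

t = 1.605 / 13.528 = 0.119.
df = n − k − 1 = 198 − 3 − 1 = 194.
One-sided p = P(T_{194} > t) ≈ 0.4528.
So p ≥ 0.10.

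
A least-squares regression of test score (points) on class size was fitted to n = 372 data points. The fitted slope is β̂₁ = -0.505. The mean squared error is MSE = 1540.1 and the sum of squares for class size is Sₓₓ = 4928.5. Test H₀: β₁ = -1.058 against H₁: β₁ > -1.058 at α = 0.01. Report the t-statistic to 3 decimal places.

SE(β̂₁) = √(MSE/Sₓₓ) = √(1540.1/4928.5) = 0.559007.
t = (-0.505 − (-1.058)) / 0.559007 = 0.989.
df = n − 2 = 370.
One-sided p ≈ 0.1616, which is ≥ 0.01, so fail to reject H₀.
The data do not give significant evidence that the true slope on class size exceeds -1.058 points per unit.

t = 0.989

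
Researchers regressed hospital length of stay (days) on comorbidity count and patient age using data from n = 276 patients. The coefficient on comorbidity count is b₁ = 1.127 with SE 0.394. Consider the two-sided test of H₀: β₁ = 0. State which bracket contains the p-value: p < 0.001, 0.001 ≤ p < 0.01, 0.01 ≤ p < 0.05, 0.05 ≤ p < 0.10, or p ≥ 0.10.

0.001 ≤ p < 0.01

t = 1.127 / 0.394 = 2.860.
df = n − k − 1 = 276 − 2 − 1 = 273.
Two-sided p = 2·P(T_{273} > |t|) ≈ 0.0046.
So 0.001 ≤ p < 0.01.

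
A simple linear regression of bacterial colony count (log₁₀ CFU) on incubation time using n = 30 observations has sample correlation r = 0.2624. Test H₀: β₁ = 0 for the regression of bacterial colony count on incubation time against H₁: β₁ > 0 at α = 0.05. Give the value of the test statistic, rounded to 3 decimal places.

t = r·√(n − 2)/√(1 − r²) = 0.2624·√28/√0.931146 = 1.439.
df = n − 2 = 28.
One-sided p ≈ 0.0806, which is ≥ 0.05, so fail to reject H₀.
The data do not give significant evidence of a linear association between incubation time and bacterial colony count.

t = 1.439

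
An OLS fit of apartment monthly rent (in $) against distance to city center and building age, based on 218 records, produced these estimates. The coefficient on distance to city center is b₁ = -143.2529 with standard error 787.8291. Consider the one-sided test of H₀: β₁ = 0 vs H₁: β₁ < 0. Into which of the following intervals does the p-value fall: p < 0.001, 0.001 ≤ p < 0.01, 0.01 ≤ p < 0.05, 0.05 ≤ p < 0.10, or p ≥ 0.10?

p ≥ 0.10

t = -143.2529 / 787.8291 = -0.182.
df = n − k − 1 = 218 − 2 − 1 = 215.
One-sided p = P(T_{215} < t) ≈ 0.4279.
So p ≥ 0.10.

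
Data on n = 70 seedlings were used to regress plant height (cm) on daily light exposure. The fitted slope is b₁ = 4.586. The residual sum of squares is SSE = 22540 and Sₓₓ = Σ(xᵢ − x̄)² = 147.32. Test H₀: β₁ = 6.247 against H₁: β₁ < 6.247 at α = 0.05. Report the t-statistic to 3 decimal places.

MSE = SSE/(n − 2) = 22540/68 = 331.471.
SE(b₁) = √(MSE/Sₓₓ) = √(331.471/147.32) = 1.5.
t = (4.586 − 6.247) / 1.5 = -1.107.
df = n − 2 = 68.
One-sided p ≈ 0.1360, which is ≥ 0.05, so fail to reject H₀.
The data do not give significant evidence that the true slope on daily light exposure is below 6.247 cm per unit.

t = -1.107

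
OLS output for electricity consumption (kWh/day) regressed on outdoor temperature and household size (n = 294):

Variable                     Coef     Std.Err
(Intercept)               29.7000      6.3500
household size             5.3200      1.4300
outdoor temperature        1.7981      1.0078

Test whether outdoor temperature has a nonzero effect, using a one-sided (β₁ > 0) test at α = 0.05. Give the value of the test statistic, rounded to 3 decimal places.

t = 1.784

Read off: b = 1.7981, SE = 1.0078 for outdoor temperature.
H₀: β₁ = 0 vs H₁: β₁ > 0.
t = 1.7981 / 1.0078 = 1.784.
df = n − k − 1 = 294 − 2 − 1 = 291.
One-sided p ≈ 0.0377, which is < 0.05, so reject H₀.
There is evidence that the true slope on outdoor temperature is positive, holding the other predictors fixed.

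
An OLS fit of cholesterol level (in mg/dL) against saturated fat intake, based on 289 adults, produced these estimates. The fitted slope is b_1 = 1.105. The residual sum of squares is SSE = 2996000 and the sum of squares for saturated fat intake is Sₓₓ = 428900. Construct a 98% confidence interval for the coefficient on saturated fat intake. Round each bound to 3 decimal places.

(0.740, 1.470)

MSE = SSE/(n − 2) = 2996000/287 = 10439.
SE(b_1) = √(MSE/Sₓₓ) = √(10439/428900) = 0.15601.
df = n − 2 = 287.
t* = t_{0.01, 287} = 2.339411.
Margin = t* × SE = 2.339411 × 0.15601 = 0.36497.
CI: 1.105 ± 0.36497 → (0.740, 1.470).
With 98% confidence, each one-unit increase in saturated fat intake is associated with a change of between 0.740 and 1.470 mg/dL in cholesterol level.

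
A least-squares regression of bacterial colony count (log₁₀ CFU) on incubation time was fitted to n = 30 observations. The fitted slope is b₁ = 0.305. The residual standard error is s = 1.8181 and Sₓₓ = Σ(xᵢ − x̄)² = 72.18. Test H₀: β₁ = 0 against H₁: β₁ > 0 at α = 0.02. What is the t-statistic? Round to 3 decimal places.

SE(b₁) = s/√Sₓₓ = 1.8181/√72.18 = 0.213998.
t = 0.305 / 0.213998 = 1.425.
df = n − 2 = 28.
One-sided p ≈ 0.0826, which is ≥ 0.02, so fail to reject H₀.
The data do not give significant evidence that the true slope on incubation time is positive.

t = 1.425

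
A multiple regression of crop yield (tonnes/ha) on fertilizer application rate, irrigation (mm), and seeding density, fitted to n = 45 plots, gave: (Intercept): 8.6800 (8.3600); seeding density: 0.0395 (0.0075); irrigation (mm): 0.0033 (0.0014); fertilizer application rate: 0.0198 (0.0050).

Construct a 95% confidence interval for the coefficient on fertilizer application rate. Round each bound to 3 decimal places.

(0.010, 0.030)

Read off: b = 0.0198, SE = 0.0050 for fertilizer application rate.
df = n − k − 1 = 45 − 3 − 1 = 41.
t* = t_{0.025, 41} = 2.019541.
Margin = t* × SE = 2.019541 × 0.0050 = 0.01010.
CI: 0.0198 ± 0.01010 → (0.010, 0.030).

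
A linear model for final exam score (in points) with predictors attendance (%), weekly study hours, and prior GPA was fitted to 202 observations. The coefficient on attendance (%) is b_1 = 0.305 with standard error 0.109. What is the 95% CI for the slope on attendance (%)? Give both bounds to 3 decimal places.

df = n − k − 1 = 202 − 3 − 1 = 198.
t* = t_{0.025, 198} = 1.972017.
Margin = t* × SE = 1.972017 × 0.109 = 0.21495.
CI: 0.305 ± 0.21495 → (0.090, 0.520).
With 95% confidence, each one-unit increase in attendance (%) is associated with a change of between 0.090 and 0.520 points in final exam score, holding the other predictors fixed.

(0.090, 0.520)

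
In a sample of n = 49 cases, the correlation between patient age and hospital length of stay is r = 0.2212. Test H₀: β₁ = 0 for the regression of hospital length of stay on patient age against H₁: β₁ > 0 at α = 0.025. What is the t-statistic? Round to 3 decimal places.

t = 1.555

t = r·√(n − 2)/√(1 − r²) = 0.2212·√47/√0.951071 = 1.555.
df = n − 2 = 47.
One-sided p ≈ 0.0633, which is ≥ 0.025, so fail to reject H₀.
The data do not give significant evidence of a linear association between patient age and hospital length of stay.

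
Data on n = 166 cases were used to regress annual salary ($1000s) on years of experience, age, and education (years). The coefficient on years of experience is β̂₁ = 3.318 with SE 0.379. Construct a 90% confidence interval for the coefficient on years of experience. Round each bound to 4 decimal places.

(2.6910, 3.9450)

df = n − k − 1 = 166 − 3 − 1 = 162.
t* = t_{0.05, 162} = 1.654314.
Margin = t* × SE = 1.654314 × 0.379 = 0.626985.
CI: 3.318 ± 0.626985 → (2.6910, 3.9450).
With 90% confidence, each one-unit increase in years of experience is associated with a change of between 2.6910 and 3.9450 $1000s in annual salary, holding the other predictors fixed.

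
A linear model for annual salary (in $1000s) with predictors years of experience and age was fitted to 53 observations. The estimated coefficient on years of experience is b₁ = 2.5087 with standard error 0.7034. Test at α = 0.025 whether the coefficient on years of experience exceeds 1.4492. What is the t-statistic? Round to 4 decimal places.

H₀: β₁ = 1.4492 vs H₁: β₁ > 1.4492.
t = (b₁ − β₁⁰)/SE = (2.5087 − 1.4492) / 0.7034 = 1.5063.
df = n − k − 1 = 53 − 2 − 1 = 50.
One-sided p ≈ 0.0691, which is ≥ 0.025, so fail to reject H₀.
The data do not give significant evidence that the true slope on years of experience exceeds 1.4492 $1000s per unit, holding the other predictors fixed.

t = 1.5063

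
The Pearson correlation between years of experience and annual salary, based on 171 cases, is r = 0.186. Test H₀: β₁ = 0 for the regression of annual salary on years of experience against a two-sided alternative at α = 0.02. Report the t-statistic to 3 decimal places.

t = r·√(n − 2)/√(1 − r²) = 0.186·√169/√0.965404 = 2.461.
df = n − 2 = 169.
Two-sided p ≈ 0.0149, which is < 0.02, so reject H₀.
There is evidence of a linear association between years of experience and annual salary.

t = 2.461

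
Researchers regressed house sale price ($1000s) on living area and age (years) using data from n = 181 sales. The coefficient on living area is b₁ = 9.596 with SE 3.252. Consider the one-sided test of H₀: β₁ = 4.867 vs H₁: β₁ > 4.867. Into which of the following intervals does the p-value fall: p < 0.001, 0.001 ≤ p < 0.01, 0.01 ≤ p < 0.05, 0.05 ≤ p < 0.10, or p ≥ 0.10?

t = (9.596 − 4.867) / 3.252 = 1.454.
df = n − k − 1 = 181 − 2 − 1 = 178.
One-sided p = P(T_{178} > t) ≈ 0.0738.
So 0.05 ≤ p < 0.10.

0.05 ≤ p < 0.10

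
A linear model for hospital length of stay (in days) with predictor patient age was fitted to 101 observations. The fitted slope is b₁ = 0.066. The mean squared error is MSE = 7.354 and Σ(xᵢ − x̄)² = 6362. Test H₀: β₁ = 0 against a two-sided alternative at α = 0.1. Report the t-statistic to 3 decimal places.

SE(b₁) = √(MSE/Sₓₓ) = √(7.354/6362) = 0.0339989.
t = 0.066 / 0.0339989 = 1.941.
df = n − 2 = 99.
Two-sided p ≈ 0.0551, which is < 0.1, so reject H₀.
There is evidence that patient age is associated with hospital length of stay.

t = 1.941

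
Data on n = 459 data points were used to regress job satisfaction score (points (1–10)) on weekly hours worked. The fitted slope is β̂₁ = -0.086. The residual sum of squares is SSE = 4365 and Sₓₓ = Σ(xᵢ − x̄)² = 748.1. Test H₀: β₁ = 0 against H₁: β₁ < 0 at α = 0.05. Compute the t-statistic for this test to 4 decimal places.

t = -0.7611

MSE = SSE/(n − 2) = 4365/457 = 9.55142.
SE(β̂₁) = √(MSE/Sₓₓ) = √(9.55142/748.1) = 0.112994.
t = -0.086 / 0.112994 = -0.7611.
df = n − 2 = 457.
One-sided p ≈ 0.2235, which is ≥ 0.05, so fail to reject H₀.
The data do not give significant evidence that the true slope on weekly hours worked is negative.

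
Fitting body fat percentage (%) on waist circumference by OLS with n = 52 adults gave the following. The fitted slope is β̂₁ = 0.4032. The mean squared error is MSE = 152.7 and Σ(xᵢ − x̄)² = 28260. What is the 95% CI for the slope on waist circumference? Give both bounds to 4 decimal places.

SE(β̂₁) = √(MSE/Sₓₓ) = √(152.7/28260) = 0.0735078.
df = n − 2 = 50.
t* = t_{0.025, 50} = 2.008559.
Margin = t* × SE = 2.008559 × 0.0735078 = 0.147645.
CI: 0.4032 ± 0.147645 → (0.2556, 0.5508).
With 95% confidence, each one-unit increase in waist circumference is associated with a change of between 0.2556 and 0.5508 % in body fat percentage.

(0.2556, 0.5508)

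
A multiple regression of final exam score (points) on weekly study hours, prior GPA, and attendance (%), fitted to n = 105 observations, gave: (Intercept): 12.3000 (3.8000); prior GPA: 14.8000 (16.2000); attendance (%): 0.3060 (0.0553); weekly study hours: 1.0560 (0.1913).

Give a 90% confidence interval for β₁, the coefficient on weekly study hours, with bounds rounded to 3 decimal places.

(0.738, 1.374)

Read off: b = 1.0560, SE = 0.1913 for weekly study hours.
df = n − k − 1 = 105 − 3 − 1 = 101.
t* = t_{0.05, 101} = 1.660081.
Margin = t* × SE = 1.660081 × 0.1913 = 0.31757.
CI: 1.0560 ± 0.31757 → (0.738, 1.374).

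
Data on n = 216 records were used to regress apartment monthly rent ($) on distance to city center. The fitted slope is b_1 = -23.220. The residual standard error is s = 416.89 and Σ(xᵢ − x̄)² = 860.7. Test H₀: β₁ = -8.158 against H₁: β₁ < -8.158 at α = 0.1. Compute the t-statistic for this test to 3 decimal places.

t = -1.060

SE(b_1) = s/√Sₓₓ = 416.89/√860.7 = 14.21.
t = (-23.220 − (-8.158)) / 14.21 = -1.060.
df = n − 2 = 214.
One-sided p ≈ 0.1452, which is ≥ 0.1, so fail to reject H₀.
The data do not give significant evidence that the true slope on distance to city center is below -8.158 $ per unit.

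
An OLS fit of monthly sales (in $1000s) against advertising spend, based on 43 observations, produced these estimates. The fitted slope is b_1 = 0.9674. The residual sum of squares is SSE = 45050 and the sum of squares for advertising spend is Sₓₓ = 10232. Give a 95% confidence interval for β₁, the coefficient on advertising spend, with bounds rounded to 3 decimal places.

(0.306, 1.629)

MSE = SSE/(n − 2) = 45050/41 = 1098.78.
SE(b_1) = √(MSE/Sₓₓ) = √(1098.78/10232) = 0.327699.
df = n − 2 = 41.
t* = t_{0.025, 41} = 2.019541.
Margin = t* × SE = 2.019541 × 0.327699 = 0.66180.
CI: 0.9674 ± 0.66180 → (0.306, 1.629).
With 95% confidence, each one-unit increase in advertising spend is associated with a change of between 0.306 and 1.629 $1000s in monthly sales.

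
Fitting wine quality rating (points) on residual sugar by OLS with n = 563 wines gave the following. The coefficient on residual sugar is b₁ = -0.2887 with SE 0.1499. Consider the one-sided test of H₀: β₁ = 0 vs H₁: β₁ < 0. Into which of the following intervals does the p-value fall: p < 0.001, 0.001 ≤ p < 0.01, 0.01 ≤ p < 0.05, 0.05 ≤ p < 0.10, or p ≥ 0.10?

0.01 ≤ p < 0.05

t = -0.2887 / 0.1499 = -1.926.
df = n − 2 = 563 − 2 = 561.
One-sided p = P(T_{561} < t) ≈ 0.0273.
So 0.01 ≤ p < 0.05.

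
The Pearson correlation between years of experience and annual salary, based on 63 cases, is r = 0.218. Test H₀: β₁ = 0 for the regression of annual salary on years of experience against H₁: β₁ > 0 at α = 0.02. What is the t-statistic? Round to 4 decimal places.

t = r·√(n − 2)/√(1 − r²) = 0.218·√61/√0.952476 = 1.7446.
df = n − 2 = 61.
One-sided p ≈ 0.0430, which is ≥ 0.02, so fail to reject H₀.
The data do not give significant evidence of a linear association between years of experience and annual salary.

t = 1.7446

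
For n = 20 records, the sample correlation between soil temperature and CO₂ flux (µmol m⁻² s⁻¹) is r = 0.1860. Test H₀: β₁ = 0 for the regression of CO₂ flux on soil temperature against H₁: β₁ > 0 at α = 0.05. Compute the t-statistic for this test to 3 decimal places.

t = 0.803

t = r·√(n − 2)/√(1 − r²) = 0.1860·√18/√0.965404 = 0.803.
df = n − 2 = 18.
One-sided p ≈ 0.2162, which is ≥ 0.05, so fail to reject H₀.
The data do not give significant evidence of a linear association between soil temperature and CO₂ flux.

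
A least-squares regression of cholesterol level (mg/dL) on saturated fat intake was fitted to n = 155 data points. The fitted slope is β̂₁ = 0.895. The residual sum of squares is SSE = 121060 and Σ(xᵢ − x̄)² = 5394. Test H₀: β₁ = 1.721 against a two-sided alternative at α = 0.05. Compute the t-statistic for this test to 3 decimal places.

MSE = SSE/(n − 2) = 121060/153 = 791.242.
SE(β̂₁) = √(MSE/Sₓₓ) = √(791.242/5394) = 0.383.
t = (0.895 − 1.721) / 0.383 = -2.157.
df = n − 2 = 153.
Two-sided p ≈ 0.0326, which is < 0.05, so reject H₀.
There is evidence that the true slope on saturated fat intake differs from 1.721 mg/dL per unit.

t = -2.157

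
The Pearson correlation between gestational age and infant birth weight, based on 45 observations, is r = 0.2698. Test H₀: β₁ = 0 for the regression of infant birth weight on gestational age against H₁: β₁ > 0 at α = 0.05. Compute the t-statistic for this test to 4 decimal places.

t = r·√(n − 2)/√(1 − r²) = 0.2698·√43/√0.927208 = 1.8373.
df = n − 2 = 43.
One-sided p ≈ 0.0365, which is < 0.05, so reject H₀.
There is evidence of a linear association between gestational age and infant birth weight.

t = 1.8373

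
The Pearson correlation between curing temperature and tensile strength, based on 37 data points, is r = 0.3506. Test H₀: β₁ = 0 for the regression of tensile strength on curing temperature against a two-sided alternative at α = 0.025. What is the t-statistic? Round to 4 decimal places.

t = 2.2148

t = r·√(n − 2)/√(1 − r²) = 0.3506·√35/√0.87708 = 2.2148.
df = n − 2 = 35.
Two-sided p ≈ 0.0334, which is ≥ 0.025, so fail to reject H₀.
The data do not give significant evidence of a linear association between curing temperature and tensile strength.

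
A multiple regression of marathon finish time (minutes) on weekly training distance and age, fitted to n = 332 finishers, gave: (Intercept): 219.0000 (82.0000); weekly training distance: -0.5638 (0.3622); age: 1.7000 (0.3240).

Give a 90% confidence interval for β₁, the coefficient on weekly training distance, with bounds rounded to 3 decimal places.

Read off: b = -0.5638, SE = 0.3622 for weekly training distance.
df = n − k − 1 = 332 − 2 − 1 = 329.
t* = t_{0.05, 329} = 1.649498.
Margin = t* × SE = 1.649498 × 0.3622 = 0.59745.
CI: -0.5638 ± 0.59745 → (-1.161, 0.034).

(-1.161, 0.034)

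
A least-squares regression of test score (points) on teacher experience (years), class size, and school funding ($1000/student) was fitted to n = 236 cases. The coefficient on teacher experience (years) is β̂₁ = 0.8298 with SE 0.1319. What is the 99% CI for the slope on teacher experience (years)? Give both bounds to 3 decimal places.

(0.487, 1.172)

df = n − k − 1 = 236 − 3 − 1 = 232.
t* = t_{0.005, 232} = 2.597186.
Margin = t* × SE = 2.597186 × 0.1319 = 0.34257.
CI: 0.8298 ± 0.34257 → (0.487, 1.172).
With 99% confidence, each one-unit increase in teacher experience (years) is associated with a change of between 0.487 and 1.172 points in test score, holding the other predictors fixed.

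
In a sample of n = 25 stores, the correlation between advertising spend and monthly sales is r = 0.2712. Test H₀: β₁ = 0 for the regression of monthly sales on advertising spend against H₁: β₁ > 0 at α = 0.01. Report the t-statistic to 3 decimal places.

t = r·√(n − 2)/√(1 − r²) = 0.2712·√23/√0.926451 = 1.351.
df = n − 2 = 23.
One-sided p ≈ 0.0949, which is ≥ 0.01, so fail to reject H₀.
The data do not give significant evidence of a linear association between advertising spend and monthly sales.

t = 1.351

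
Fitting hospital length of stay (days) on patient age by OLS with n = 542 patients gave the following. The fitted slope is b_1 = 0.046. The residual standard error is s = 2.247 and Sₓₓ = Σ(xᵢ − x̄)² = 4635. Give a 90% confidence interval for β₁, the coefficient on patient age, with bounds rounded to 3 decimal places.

(-0.008, 0.100)

SE(b_1) = s/√Sₓₓ = 2.247/√4635 = 0.0330049.
df = n − 2 = 540.
t* = t_{0.05, 540} = 1.64768.
Margin = t* × SE = 1.64768 × 0.0330049 = 0.05438.
CI: 0.046 ± 0.05438 → (-0.008, 0.100).
With 90% confidence, each one-unit increase in patient age is associated with a change of between -0.008 and 0.100 days in hospital length of stay.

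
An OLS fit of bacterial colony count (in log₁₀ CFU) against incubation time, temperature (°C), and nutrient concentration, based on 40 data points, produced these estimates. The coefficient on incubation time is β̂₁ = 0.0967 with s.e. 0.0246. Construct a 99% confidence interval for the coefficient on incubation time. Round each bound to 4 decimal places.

(0.0298, 0.1636)

df = n − k − 1 = 40 − 3 − 1 = 36.
t* = t_{0.005, 36} = 2.719485.
Margin = t* × SE = 2.719485 × 0.0246 = 0.066899.
CI: 0.0967 ± 0.066899 → (0.0298, 0.1636).
With 99% confidence, each one-unit increase in incubation time is associated with a change of between 0.0298 and 0.1636 log₁₀ CFU in bacterial colony count, holding the other predictors fixed.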